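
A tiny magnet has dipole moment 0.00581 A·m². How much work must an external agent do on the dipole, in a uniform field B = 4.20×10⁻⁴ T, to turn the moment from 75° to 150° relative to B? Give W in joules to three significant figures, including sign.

W ≈ 2.74×10⁻⁶ J

W_ext = ΔU = −mB cosθ₂ + mB cosθ₁ = mB(cosθ₁ − cosθ₂).
W = (0.00581)(4.20×10⁻⁴)·(cos75° − cos150°) = (2.440×10⁻⁶)·(+1.1248) = 2.745×10⁻⁶ J.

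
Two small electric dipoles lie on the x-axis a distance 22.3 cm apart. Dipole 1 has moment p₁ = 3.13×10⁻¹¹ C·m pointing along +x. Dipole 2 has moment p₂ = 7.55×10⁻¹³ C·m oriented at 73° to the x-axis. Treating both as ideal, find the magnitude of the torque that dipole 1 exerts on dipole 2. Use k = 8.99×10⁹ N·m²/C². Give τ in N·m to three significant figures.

The second dipole sits on the axis of the first, so the field there is axial: E₁ = 2kp₁/r³ along +x.
E₁ = 2(8.99×10⁹)(3.13×10⁻¹¹)/(0.223)³ = 50.75 N/C.
Torque on the second dipole: τ = p₂ E₁ sinθ.
τ = (7.55×10⁻¹³)(50.75)·sin73° = 3.664×10⁻¹¹ N·m.

τ ≈ 3.66×10⁻¹¹ N·m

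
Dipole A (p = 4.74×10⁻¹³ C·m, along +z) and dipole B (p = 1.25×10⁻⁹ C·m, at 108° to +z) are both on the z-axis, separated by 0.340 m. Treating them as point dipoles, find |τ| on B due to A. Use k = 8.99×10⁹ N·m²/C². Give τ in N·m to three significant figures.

The second dipole sits on the axis of the first, so the field there is axial: E₁ = 2kp₁/r³ along +z.
E₁ = 2(8.99×10⁹)(4.74×10⁻¹³)/(0.340)³ = 0.2168 N/C.
Torque on the second dipole: τ = p₂ E₁ sinθ.
τ = (1.25×10⁻⁹)(0.2168)·sin108° = 2.578×10⁻¹⁰ N·m.

τ ≈ 2.58×10⁻¹⁰ N·m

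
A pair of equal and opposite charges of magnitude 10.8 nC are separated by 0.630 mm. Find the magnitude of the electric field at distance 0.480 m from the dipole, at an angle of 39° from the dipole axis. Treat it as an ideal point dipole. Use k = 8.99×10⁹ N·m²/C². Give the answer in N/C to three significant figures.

Dipole moment p = qd = (1.08×10⁻⁸ C)(6.30×10⁻⁴ m) = 6.804×10⁻¹² C·m.
At angle θ the dipole field magnitude is E = (kp/r³)·√(1 + 3cos²θ).
kp/r³ = (8.99×10⁹)(6.804×10⁻¹²) / (0.480)³ = 0.5531 N/C.
√(1 + 3cos²39°) = √(1 + 3·0.6040) = √2.8119 ≈ 1.6769.
E ≈ 0.5531 × 1.677 = 0.9275 N/C.

E ≈ 0.927 N/C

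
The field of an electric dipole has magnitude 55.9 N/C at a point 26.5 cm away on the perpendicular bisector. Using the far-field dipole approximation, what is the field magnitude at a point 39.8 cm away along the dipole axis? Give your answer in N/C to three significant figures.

E ≈ 33.0 N/C

Dipole fields scale as 1/r³ in the far field.
The axial field is twice the equatorial field at the same r, so the geometry factor is 2/1.
E₂ = E₁ · (2/1) · (r₁/r₂)³ = 55.9 · 2 · (26.5/39.8)³.
(r₁/r₂)³ = (0.6658)³ = 0.2952.
E₂ ≈ 33.00 N/C.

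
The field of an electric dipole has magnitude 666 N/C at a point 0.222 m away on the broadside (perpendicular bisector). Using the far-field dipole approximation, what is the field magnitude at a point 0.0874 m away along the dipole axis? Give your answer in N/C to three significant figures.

Dipole fields scale as 1/r³ in the far field.
The axial field is twice the equatorial field at the same r, so the geometry factor is 2/1.
E₂ = E₁ · (2/1) · (r₁/r₂)³ = 666 · 2 · (0.222/0.0874)³.
(r₁/r₂)³ = (2.54)³ = 16.39.
E₂ ≈ 2.183×10⁴ N/C.

E ≈ 2.18×10⁴ N/C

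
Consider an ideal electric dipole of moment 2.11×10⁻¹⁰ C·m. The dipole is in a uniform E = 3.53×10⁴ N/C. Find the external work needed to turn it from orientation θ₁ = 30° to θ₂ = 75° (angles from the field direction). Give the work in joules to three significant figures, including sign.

W ≈ 4.52×10⁻⁶ J

W_ext = ΔU = U(θ₂) − U(θ₁) = −pE cosθ₂ − (−pE cosθ₁) = pE(cosθ₁ − cosθ₂).
W = (2.11×10⁻¹⁰)(3.53×10⁴)·(cos30° − cos75°) = (7.448×10⁻⁶)·(+0.6072) = 4.523×10⁻⁶ J.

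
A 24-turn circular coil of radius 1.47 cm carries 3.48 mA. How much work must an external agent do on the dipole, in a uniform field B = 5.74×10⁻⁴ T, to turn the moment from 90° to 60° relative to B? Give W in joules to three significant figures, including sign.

W ≈ -1.63×10⁻⁸ J

m = NIA = NIπa² = 24·(0.00348)·π·(0.0147)² = 5.67×10⁻⁵ A·m².
W_ext = ΔU = −mB cosθ₂ + mB cosθ₁ = mB(cosθ₁ − cosθ₂).
W = (5.67×10⁻⁵)(5.74×10⁻⁴)·(cos90° − cos60°) = (3.255×10⁻⁸)·(-0.5000) = -1.627×10⁻⁸ J.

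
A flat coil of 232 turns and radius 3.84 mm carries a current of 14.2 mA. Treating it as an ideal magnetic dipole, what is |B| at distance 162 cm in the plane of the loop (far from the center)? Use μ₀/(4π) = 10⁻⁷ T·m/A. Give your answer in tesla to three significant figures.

m = NIA = NIπa² = 232·(0.0142)·π·(0.00384)² = 1.526×10⁻⁴ A·m².
In the equatorial plane B = (μ₀/4π)·m/r³ (half the axial value).
B = (10⁻⁷)·(1.526×10⁻⁴) / (1.62)³ = 3.589×10⁻¹² T.

B ≈ 3.59×10⁻¹² T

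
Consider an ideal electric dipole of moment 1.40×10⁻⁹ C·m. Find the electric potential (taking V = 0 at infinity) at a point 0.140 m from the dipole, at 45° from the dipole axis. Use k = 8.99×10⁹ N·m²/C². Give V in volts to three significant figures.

The dipole potential is V = kp cosθ / r².
V = (8.99×10⁹)(1.40×10⁻⁹)·cos45° / (0.140)² = 454.1 V.

V ≈ 454 V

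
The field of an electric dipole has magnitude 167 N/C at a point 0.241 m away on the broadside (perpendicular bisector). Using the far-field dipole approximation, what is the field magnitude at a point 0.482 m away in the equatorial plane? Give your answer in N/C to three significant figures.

Dipole fields scale as 1/r³ in the far field; the geometry is the same at both points.
E₂ = E₁ · (r₁/r₂)³ = 167 · (0.241/0.482)³.
(r₁/r₂)³ = (0.5)³ = 0.125.
E₂ ≈ 20.88 N/C.

E ≈ 20.9 N/C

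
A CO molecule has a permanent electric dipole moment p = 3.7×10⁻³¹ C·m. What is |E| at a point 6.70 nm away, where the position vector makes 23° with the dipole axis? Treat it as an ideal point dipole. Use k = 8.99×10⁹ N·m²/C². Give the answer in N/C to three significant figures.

E ≈ 2.08×10⁴ N/C

At angle θ the dipole field magnitude is E = (kp/r³)·√(1 + 3cos²θ).
kp/r³ = (8.99×10⁹)(3.70×10⁻³¹) / (6.70×10⁻⁹)³ = 1.106×10⁴ N/C.
√(1 + 3cos²23°) = √(1 + 3·0.8473) = √3.5420 ≈ 1.8820.
E ≈ 1.106×10⁴ × 1.882 = 2.081×10⁴ N/C.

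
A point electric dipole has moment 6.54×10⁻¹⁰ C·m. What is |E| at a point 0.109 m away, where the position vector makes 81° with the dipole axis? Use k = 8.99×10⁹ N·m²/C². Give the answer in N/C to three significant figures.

E ≈ 4700 N/C

At angle θ the dipole field magnitude is E = (kp/r³)·√(1 + 3cos²θ).
kp/r³ = (8.99×10⁹)(6.54×10⁻¹⁰) / (0.109)³ = 4540 N/C.
√(1 + 3cos²81°) = √(1 + 3·0.0245) = √1.0734 ≈ 1.0361.
E ≈ 4540 × 1.036 = 4704 N/C.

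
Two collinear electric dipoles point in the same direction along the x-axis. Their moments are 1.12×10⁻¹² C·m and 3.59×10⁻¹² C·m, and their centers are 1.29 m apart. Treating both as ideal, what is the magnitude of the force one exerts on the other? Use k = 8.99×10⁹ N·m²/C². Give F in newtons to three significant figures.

On-axis field of dipole 1 at distance r: E = 2kp₁/r³. Force on dipole 2 is F = p₂·dE/dr (gradient along axis).
dE/dr = −6kp₁/r⁴, so |F| = 6kp₁p₂/r⁴ (attractive for aligned moments).
F = 6(8.99×10⁹)(1.12×10⁻¹²)(3.59×10⁻¹²)/(1.29)⁴ = 7.832×10⁻¹⁴ N.

F ≈ 7.83×10⁻¹⁴ N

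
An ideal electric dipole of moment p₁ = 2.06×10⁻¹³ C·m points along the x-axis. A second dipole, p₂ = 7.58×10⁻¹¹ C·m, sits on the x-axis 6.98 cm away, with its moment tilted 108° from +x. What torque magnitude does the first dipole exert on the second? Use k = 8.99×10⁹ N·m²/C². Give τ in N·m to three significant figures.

The second dipole sits on the axis of the first, so the field there is axial: E₁ = 2kp₁/r³ along +x.
E₁ = 2(8.99×10⁹)(2.06×10⁻¹³)/(0.0698)³ = 10.89 N/C.
Torque on the second dipole: τ = p₂ E₁ sinθ.
τ = (7.58×10⁻¹¹)(10.89)·sin108° = 7.852×10⁻¹⁰ N·m.

τ ≈ 7.85×10⁻¹⁰ N·m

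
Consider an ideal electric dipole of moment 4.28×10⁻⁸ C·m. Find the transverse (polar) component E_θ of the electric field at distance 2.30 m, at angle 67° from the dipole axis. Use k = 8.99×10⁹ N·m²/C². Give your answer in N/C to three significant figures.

E_θ ≈ 29.1 N/C

For a dipole, E_θ = (kp sinθ)/r³.
kp/r³ = (8.99×10⁹)(4.28×10⁻⁸)/(2.30)³ = 31.62 N/C.
E_θ = 31.62·sin67° = 29.11 N/C.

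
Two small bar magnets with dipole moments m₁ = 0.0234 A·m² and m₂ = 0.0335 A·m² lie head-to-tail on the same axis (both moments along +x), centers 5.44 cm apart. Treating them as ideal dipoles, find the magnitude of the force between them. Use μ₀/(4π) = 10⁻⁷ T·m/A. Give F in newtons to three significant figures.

On-axis B of dipole 1: B = (μ₀/4π)·2m₁/r³. Force on dipole 2: F = m₂·dB/dr.
dB/dr = −(μ₀/4π)·6m₁/r⁴, so |F| = (μ₀/4π)·6m₁m₂/r⁴.
F = 6(10⁻⁷)(0.0234)(0.0335)/(0.0544)⁴ = 5.371×10⁻⁵ N.

F ≈ 5.37×10⁻⁵ N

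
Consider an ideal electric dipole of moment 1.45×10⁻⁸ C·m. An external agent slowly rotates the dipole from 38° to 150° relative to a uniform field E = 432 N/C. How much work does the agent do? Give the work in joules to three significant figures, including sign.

W_ext = ΔU = U(θ₂) − U(θ₁) = −pE cosθ₂ − (−pE cosθ₁) = pE(cosθ₁ − cosθ₂).
W = (1.45×10⁻⁸)(432)·(cos38° − cos150°) = (6.264×10⁻⁶)·(+1.6540) = 1.036×10⁻⁵ J.

W ≈ 1.04×10⁻⁵ J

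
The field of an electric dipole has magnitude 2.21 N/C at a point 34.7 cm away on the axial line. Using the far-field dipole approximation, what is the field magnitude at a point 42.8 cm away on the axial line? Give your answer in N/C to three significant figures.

E ≈ 1.18 N/C

Dipole fields scale as 1/r³ in the far field; the geometry is the same at both points.
E₂ = E₁ · (r₁/r₂)³ = 2.21 · (34.7/42.8)³.
(r₁/r₂)³ = (0.8107)³ = 0.5329.
E₂ ≈ 1.178 N/C.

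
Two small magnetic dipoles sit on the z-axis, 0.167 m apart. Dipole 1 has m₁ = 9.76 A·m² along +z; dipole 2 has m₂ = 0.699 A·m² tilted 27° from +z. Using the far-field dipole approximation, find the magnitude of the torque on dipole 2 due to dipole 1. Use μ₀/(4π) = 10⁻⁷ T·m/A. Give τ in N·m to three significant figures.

Dipole B is on the axis of dipole A, so B₁ there is axial: B₁ = (μ₀/4π)·2m₁/r³ along +z.
B₁ = 2(10⁻⁷)(9.76)/(0.167)³ = 4.191×10⁻⁴ T.
τ = m₂ B₁ sinθ.
τ = (0.699)(4.191×10⁻⁴)·sin27° = 1.330×10⁻⁴ N·m.

τ ≈ 1.33×10⁻⁴ N·m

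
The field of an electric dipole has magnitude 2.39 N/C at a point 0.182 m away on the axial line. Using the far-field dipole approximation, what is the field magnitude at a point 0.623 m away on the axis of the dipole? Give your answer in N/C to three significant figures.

Dipole fields scale as 1/r³ in the far field; the geometry is the same at both points.
E₂ = E₁ · (r₁/r₂)³ = 2.39 · (0.182/0.623)³.
(r₁/r₂)³ = (0.2921)³ = 0.02493.
E₂ ≈ 0.05959 N/C.

E ≈ 0.0596 N/C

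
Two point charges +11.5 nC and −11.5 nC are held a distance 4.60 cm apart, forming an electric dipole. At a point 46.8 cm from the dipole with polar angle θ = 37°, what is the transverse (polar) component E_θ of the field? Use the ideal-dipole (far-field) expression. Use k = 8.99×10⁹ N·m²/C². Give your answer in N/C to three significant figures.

Dipole moment p = qd = (1.15×10⁻⁸ C)(0.0460 m) = 5.29×10⁻¹⁰ C·m.
For a dipole, E_θ = (kp sinθ)/r³.
kp/r³ = (8.99×10⁹)(5.29×10⁻¹⁰)/(0.468)³ = 46.40 N/C.
E_θ = 46.40·sin37° = 27.92 N/C.

E_θ ≈ 27.9 N/C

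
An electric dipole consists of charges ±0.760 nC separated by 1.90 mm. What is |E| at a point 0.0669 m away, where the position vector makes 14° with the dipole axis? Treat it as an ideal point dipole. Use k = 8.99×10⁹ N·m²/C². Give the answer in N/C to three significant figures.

Dipole moment p = qd = (7.60×10⁻¹⁰ C)(0.00190 m) = 1.444×10⁻¹² C·m.
At angle θ the dipole field magnitude is E = (kp/r³)·√(1 + 3cos²θ).
kp/r³ = (8.99×10⁹)(1.444×10⁻¹²) / (0.0669)³ = 43.36 N/C.
√(1 + 3cos²14°) = √(1 + 3·0.9415) = √3.8244 ≈ 1.9556.
E ≈ 43.36 × 1.956 = 84.79 N/C.

E ≈ 84.8 N/C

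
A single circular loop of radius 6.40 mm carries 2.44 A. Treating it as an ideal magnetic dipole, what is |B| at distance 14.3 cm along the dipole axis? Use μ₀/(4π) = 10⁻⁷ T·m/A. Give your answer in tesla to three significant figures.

Magnetic moment m = IA = Iπa² = (2.44)·π·(0.00640)² = 3.14×10⁻⁴ A·m².
On axis B = (μ₀/4π)·2m/r³.
B = 2·(10⁻⁷)·(3.14×10⁻⁴) / (0.143)³ = 2.148×10⁻⁸ T.

B ≈ 2.15×10⁻⁸ T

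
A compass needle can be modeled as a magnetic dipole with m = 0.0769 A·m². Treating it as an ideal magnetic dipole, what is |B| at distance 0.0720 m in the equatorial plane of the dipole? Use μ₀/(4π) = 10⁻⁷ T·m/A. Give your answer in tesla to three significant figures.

In the equatorial plane B = (μ₀/4π)·m/r³ (half the axial value).
B = (10⁻⁷)·(0.0769) / (0.0720)³ = 2.060×10⁻⁵ T.

B ≈ 2.06×10⁻⁵ T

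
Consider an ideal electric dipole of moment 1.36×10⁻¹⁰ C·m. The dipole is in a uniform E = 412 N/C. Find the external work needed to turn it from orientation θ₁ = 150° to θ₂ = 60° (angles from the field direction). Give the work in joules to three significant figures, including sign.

W_ext = ΔU = U(θ₂) − U(θ₁) = −pE cosθ₂ − (−pE cosθ₁) = pE(cosθ₁ − cosθ₂).
W = (1.36×10⁻¹⁰)(412)·(cos150° − cos60°) = (5.603×10⁻⁸)·(-1.3660) = -7.654×10⁻⁸ J.

W ≈ -7.65×10⁻⁸ J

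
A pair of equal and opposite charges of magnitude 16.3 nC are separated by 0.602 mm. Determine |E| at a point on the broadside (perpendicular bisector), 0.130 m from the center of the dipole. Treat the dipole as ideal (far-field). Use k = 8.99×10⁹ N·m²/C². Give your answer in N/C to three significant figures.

E ≈ 40.2 N/C

Dipole moment p = qd = (1.63×10⁻⁸ C)(6.02×10⁻⁴ m) = 9.813×10⁻¹² C·m.
In the equatorial plane E = kp/r³.
E = (8.99×10⁹)(9.813×10⁻¹²) / (0.130)³ = 40.15 N/C.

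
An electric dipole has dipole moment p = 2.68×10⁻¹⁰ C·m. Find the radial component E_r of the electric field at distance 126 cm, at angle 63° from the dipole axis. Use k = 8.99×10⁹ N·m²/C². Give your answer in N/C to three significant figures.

E_r ≈ 1.09 N/C

For a dipole, E_r = (2kp cosθ)/r³.
kp/r³ = (8.99×10⁹)(2.68×10⁻¹⁰)/(1.26)³ = 1.204 N/C.
E_r = 2·1.204·cos63° = 1.094 N/C.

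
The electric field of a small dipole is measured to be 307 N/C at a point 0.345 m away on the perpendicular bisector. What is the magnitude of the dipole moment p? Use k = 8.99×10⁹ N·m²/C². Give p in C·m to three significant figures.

In the equatorial plane E = kp/r³, so p = Er³/(k).
p = (307)·(0.345)³ / (8.99×10⁹) = 1.402×10⁻⁹ C·m.

p ≈ 1.40×10⁻⁹ C·m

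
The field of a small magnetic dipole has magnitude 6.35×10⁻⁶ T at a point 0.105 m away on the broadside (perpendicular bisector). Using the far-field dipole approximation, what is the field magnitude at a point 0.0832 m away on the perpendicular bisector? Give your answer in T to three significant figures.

Dipole fields scale as 1/r³ in the far field; the geometry is the same at both points.
B₂ = B₁ · (r₁/r₂)³ = 6.35×10⁻⁶ · (0.105/0.0832)³.
(r₁/r₂)³ = (1.262)³ = 2.01.
B₂ ≈ 1.276×10⁻⁵ T.

B ≈ 1.28×10⁻⁵ T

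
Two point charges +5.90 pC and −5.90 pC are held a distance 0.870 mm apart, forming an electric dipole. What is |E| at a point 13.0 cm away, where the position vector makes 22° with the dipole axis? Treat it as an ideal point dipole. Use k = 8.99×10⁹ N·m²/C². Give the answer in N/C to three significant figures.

E ≈ 0.0397 N/C

Dipole moment p = qd = (5.90×10⁻¹² C)(8.70×10⁻⁴ m) = 5.133×10⁻¹⁵ C·m.
At angle θ the dipole field magnitude is E = (kp/r³)·√(1 + 3cos²θ).
kp/r³ = (8.99×10⁹)(5.133×10⁻¹⁵) / (0.130)³ = 0.02100 N/C.
√(1 + 3cos²22°) = √(1 + 3·0.8597) = √3.5790 ≈ 1.8918.
E ≈ 0.02100 × 1.892 = 0.03974 N/C.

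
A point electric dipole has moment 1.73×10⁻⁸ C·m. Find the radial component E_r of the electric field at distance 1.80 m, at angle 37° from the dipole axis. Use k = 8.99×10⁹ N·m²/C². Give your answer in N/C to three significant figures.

For a dipole, E_r = (2kp cosθ)/r³.
kp/r³ = (8.99×10⁹)(1.73×10⁻⁸)/(1.80)³ = 26.67 N/C.
E_r = 2·26.67·cos37° = 42.60 N/C.

E_r ≈ 42.6 N/C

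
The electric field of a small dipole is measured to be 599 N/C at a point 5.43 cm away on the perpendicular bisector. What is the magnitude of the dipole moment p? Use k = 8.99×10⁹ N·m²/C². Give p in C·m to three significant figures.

p ≈ 1.07×10⁻¹¹ C·m

In the equatorial plane E = kp/r³, so p = Er³/(k).
p = (599)·(0.0543)³ / (8.99×10⁹) = 1.067×10⁻¹¹ C·m.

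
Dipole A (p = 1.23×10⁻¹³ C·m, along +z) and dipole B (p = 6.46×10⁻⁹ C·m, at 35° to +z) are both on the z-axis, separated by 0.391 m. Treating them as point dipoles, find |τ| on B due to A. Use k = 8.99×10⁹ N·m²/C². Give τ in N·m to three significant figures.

The second dipole sits on the axis of the first, so the field there is axial: E₁ = 2kp₁/r³ along +z.
E₁ = 2(8.99×10⁹)(1.23×10⁻¹³)/(0.391)³ = 0.03700 N/C.
Torque on the second dipole: τ = p₂ E₁ sinθ.
τ = (6.46×10⁻⁹)(0.03700)·sin35° = 1.371×10⁻¹⁰ N·m.

τ ≈ 1.37×10⁻¹⁰ N·m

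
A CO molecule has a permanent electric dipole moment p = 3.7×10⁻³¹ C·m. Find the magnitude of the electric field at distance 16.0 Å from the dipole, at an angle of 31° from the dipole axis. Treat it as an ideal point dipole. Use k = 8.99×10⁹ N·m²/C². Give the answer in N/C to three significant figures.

At angle θ the dipole field magnitude is E = (kp/r³)·√(1 + 3cos²θ).
kp/r³ = (8.99×10⁹)(3.70×10⁻³¹) / (1.60×10⁻⁹)³ = 8.121×10⁵ N/C.
√(1 + 3cos²31°) = √(1 + 3·0.7347) = √3.2042 ≈ 1.7900.
E ≈ 8.121×10⁵ × 1.790 = 1.454×10⁶ N/C.

E ≈ 1.45×10⁶ N/C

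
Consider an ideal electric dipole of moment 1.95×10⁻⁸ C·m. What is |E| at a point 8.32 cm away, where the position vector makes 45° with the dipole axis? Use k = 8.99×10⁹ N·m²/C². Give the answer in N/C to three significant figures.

At angle θ the dipole field magnitude is E = (kp/r³)·√(1 + 3cos²θ).
kp/r³ = (8.99×10⁹)(1.95×10⁻⁸) / (0.0832)³ = 3.044×10⁵ N/C.
√(1 + 3cos²45°) = √(1 + 3·0.5000) = √2.5000 ≈ 1.5811.
E ≈ 3.044×10⁵ × 1.581 = 4.813×10⁵ N/C.

E ≈ 4.81×10⁵ N/C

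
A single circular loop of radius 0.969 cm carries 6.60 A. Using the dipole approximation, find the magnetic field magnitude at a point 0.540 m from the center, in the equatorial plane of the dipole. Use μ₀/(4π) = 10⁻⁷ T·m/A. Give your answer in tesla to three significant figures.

B ≈ 1.24×10⁻⁹ T

Magnetic moment m = IA = Iπa² = (6.60)·π·(0.00969)² = 0.001947 A·m².
In the equatorial plane B = (μ₀/4π)·m/r³ (half the axial value).
B = (10⁻⁷)·(0.001947) / (0.540)³ = 1.236×10⁻⁹ T.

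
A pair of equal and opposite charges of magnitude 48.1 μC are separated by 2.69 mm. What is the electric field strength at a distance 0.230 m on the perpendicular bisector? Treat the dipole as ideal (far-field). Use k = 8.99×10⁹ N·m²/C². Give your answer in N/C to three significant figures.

E ≈ 9.56×10⁴ N/C

Dipole moment p = qd = (4.81×10⁻⁵ C)(0.00269 m) = 1.294×10⁻⁷ C·m.
On the perpendicular bisector E = kp/r³ (half the axial value at the same distance).
E = (8.99×10⁹)(1.294×10⁻⁷) / (0.230)³ = 9.561×10⁴ N/C.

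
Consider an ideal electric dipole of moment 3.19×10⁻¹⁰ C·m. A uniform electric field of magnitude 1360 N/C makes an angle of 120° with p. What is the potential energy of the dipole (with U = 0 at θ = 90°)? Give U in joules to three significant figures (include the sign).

U = −p·E = −pE cosθ.
U = −(3.19×10⁻¹⁰)(1360)·cos120° = 2.169×10⁻⁷ J.

U ≈ 2.17×10⁻⁷ J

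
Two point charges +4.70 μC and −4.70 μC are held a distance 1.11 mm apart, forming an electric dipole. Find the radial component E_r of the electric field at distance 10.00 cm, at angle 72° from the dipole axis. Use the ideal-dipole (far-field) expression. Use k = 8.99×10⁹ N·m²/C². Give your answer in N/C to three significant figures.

E_r ≈ 2.90×10⁴ N/C

Dipole moment p = qd = (4.70×10⁻⁶ C)(0.00111 m) = 5.217×10⁻⁹ C·m.
For a dipole, E_r = (2kp cosθ)/r³.
kp/r³ = (8.99×10⁹)(5.217×10⁻⁹)/(0.100)³ = 4.690×10⁴ N/C.
E_r = 2·4.690×10⁴·cos72° = 2.899×10⁴ N/C.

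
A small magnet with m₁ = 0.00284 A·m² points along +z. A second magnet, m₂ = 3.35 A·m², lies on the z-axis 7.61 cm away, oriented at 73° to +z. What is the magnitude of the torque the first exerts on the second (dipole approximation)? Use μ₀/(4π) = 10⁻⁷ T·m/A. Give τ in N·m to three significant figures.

τ ≈ 4.13×10⁻⁶ N·m

Dipole B is on the axis of dipole A, so B₁ there is axial: B₁ = (μ₀/4π)·2m₁/r³ along +z.
B₁ = 2(10⁻⁷)(0.00284)/(0.0761)³ = 1.289×10⁻⁶ T.
τ = m₂ B₁ sinθ.
τ = (3.35)(1.289×10⁻⁶)·sin73° = 4.129×10⁻⁶ N·m.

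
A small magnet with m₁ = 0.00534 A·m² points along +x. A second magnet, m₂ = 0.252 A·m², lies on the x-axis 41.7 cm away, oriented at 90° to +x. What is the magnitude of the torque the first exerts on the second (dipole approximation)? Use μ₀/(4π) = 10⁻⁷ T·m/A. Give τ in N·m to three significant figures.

τ ≈ 3.71×10⁻⁹ N·m

Dipole B is on the axis of dipole A, so B₁ there is axial: B₁ = (μ₀/4π)·2m₁/r³ along +x.
B₁ = 2(10⁻⁷)(0.00534)/(0.417)³ = 1.473×10⁻⁸ T.
τ = m₂ B₁ sinθ.
τ = (0.252)(1.473×10⁻⁸)·sin90° = 3.712×10⁻⁹ N·m.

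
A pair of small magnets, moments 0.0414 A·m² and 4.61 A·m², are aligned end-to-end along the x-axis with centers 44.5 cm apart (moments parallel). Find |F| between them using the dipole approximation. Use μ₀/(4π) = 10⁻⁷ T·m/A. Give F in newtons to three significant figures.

On-axis B of dipole 1: B = (μ₀/4π)·2m₁/r³. Force on dipole 2: F = m₂·dB/dr.
dB/dr = −(μ₀/4π)·6m₁/r⁴, so |F| = (μ₀/4π)·6m₁m₂/r⁴.
F = 6(10⁻⁷)(0.0414)(4.61)/(0.445)⁴ = 2.920×10⁻⁶ N.

F ≈ 2.92×10⁻⁶ N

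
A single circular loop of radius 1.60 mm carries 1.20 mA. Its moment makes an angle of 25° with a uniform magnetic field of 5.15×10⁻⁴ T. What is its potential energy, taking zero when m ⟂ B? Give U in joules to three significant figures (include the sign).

Magnetic moment m = IA = Iπa² = (0.00120)·π·(0.00160)² = 9.651×10⁻⁹ A·m².
U = −m·B = −mB cosθ.
U = −(9.651×10⁻⁹)(5.15×10⁻⁴)·cos25° = -4.505×10⁻¹² J.

U ≈ -4.50×10⁻¹² J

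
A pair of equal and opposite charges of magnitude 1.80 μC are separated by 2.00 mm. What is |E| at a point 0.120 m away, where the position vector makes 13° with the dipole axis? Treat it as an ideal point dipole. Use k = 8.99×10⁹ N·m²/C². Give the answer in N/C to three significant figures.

Dipole moment p = qd = (1.80×10⁻⁶ C)(0.00200 m) = 3.60×10⁻⁹ C·m.
At angle θ the dipole field magnitude is E = (kp/r³)·√(1 + 3cos²θ).
kp/r³ = (8.99×10⁹)(3.60×10⁻⁹) / (0.120)³ = 1.873×10⁴ N/C.
√(1 + 3cos²13°) = √(1 + 3·0.9494) = √3.8482 ≈ 1.9617.
E ≈ 1.873×10⁴ × 1.962 = 3.674×10⁴ N/C.

E ≈ 3.67×10⁴ N/C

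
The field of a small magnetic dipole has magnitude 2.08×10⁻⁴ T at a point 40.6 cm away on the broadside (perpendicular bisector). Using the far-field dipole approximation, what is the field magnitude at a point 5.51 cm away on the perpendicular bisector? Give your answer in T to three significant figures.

Dipole fields scale as 1/r³ in the far field; the geometry is the same at both points.
B₂ = B₁ · (r₁/r₂)³ = 2.08×10⁻⁴ · (40.6/5.51)³.
(r₁/r₂)³ = (7.368)³ = 400.1.
B₂ ≈ 0.08321 T.

B ≈ 0.0832 T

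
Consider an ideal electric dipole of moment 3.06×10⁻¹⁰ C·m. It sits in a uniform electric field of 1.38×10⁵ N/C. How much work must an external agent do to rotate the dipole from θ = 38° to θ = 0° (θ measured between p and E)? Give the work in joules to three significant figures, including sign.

W_ext = ΔU = U(θ₂) − U(θ₁) = −pE cosθ₂ − (−pE cosθ₁) = pE(cosθ₁ − cosθ₂).
W = (3.06×10⁻¹⁰)(1.38×10⁵)·(cos38° − cos0°) = (4.223×10⁻⁵)·(-0.2120) = -8.952×10⁻⁶ J.

W ≈ -8.95×10⁻⁶ J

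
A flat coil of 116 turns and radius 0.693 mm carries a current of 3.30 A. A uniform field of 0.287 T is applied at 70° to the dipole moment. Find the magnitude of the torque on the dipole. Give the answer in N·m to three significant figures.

τ ≈ 1.56×10⁻⁴ N·m

m = NIA = NIπa² = 116·(3.30)·π·(6.93×10⁻⁴)² = 5.775×10⁻⁴ A·m².
Torque on a magnetic dipole: τ = mB sinθ.
τ = (5.775×10⁻⁴)(0.287)·sin70° = 1.557×10⁻⁴ N·m.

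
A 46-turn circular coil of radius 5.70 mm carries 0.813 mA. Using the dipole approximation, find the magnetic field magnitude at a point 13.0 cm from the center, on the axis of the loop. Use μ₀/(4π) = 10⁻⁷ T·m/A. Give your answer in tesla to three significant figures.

B ≈ 3.47×10⁻¹⁰ T

m = NIA = NIπa² = 46·(8.13×10⁻⁴)·π·(0.00570)² = 3.817×10⁻⁶ A·m².
On axis B = (μ₀/4π)·2m/r³.
B = 2·(10⁻⁷)·(3.817×10⁻⁶) / (0.130)³ = 3.475×10⁻¹⁰ T.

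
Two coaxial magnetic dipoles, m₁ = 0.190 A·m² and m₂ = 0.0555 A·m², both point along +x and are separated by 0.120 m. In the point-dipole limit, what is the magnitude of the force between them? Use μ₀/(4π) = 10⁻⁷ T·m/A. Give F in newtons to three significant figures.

On-axis B of dipole 1: B = (μ₀/4π)·2m₁/r³. Force on dipole 2: F = m₂·dB/dr.
dB/dr = −(μ₀/4π)·6m₁/r⁴, so |F| = (μ₀/4π)·6m₁m₂/r⁴.
F = 6(10⁻⁷)(0.190)(0.0555)/(0.120)⁴ = 3.051×10⁻⁵ N.

F ≈ 3.05×10⁻⁵ N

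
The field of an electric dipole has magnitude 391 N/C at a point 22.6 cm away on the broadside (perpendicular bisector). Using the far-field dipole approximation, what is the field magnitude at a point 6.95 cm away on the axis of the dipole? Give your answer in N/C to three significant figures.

Dipole fields scale as 1/r³ in the far field.
The axial field is twice the equatorial field at the same r, so the geometry factor is 2/1.
E₂ = E₁ · (2/1) · (r₁/r₂)³ = 391 · 2 · (22.6/6.95)³.
(r₁/r₂)³ = (3.252)³ = 34.39.
E₂ ≈ 2.689×10⁴ N/C.

E ≈ 2.69×10⁴ N/C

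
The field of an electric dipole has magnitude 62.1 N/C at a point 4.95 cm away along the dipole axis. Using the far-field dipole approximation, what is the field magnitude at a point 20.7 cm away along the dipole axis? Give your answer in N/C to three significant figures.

Dipole fields scale as 1/r³ in the far field; the geometry is the same at both points.
E₂ = E₁ · (r₁/r₂)³ = 62.1 · (4.95/20.7)³.
(r₁/r₂)³ = (0.2391)³ = 0.01367.
E₂ ≈ 0.8492 N/C.

E ≈ 0.849 N/C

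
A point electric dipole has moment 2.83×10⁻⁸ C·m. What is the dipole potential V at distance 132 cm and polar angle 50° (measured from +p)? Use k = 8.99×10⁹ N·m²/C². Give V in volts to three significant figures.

The dipole potential is V = kp cosθ / r².
V = (8.99×10⁹)(2.83×10⁻⁸)·cos50° / (1.32)² = 93.86 V.

V ≈ 93.9 V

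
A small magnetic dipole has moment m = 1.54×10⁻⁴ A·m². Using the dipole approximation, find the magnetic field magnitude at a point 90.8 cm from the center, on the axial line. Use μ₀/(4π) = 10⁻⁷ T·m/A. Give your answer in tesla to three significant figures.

B ≈ 4.11×10⁻¹¹ T

On axis B = (μ₀/4π)·2m/r³.
B = 2·(10⁻⁷)·(1.54×10⁻⁴) / (0.908)³ = 4.114×10⁻¹¹ T.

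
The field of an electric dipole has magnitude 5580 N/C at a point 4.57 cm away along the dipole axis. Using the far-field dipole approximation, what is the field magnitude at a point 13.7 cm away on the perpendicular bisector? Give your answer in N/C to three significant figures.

Dipole fields scale as 1/r³ in the far field.
The axial field is twice the equatorial field at the same r, so the geometry factor is 1/2.
E₂ = E₁ · (1/2) · (r₁/r₂)³ = 5580 · 0.5 · (4.57/13.7)³.
(r₁/r₂)³ = (0.3336)³ = 0.03712.
E₂ ≈ 103.6 N/C.

E ≈ 104 N/C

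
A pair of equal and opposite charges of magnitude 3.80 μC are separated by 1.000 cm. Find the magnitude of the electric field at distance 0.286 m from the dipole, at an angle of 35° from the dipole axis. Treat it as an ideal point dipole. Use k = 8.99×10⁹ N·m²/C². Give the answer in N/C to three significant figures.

E ≈ 2.53×10⁴ N/C

Dipole moment p = qd = (3.80×10⁻⁶ C)(0.0100 m) = 3.80×10⁻⁸ C·m.
At angle θ the dipole field magnitude is E = (kp/r³)·√(1 + 3cos²θ).
kp/r³ = (8.99×10⁹)(3.80×10⁻⁸) / (0.286)³ = 1.460×10⁴ N/C.
√(1 + 3cos²35°) = √(1 + 3·0.6710) = √3.0130 ≈ 1.7358.
E ≈ 1.460×10⁴ × 1.736 = 2.535×10⁴ N/C.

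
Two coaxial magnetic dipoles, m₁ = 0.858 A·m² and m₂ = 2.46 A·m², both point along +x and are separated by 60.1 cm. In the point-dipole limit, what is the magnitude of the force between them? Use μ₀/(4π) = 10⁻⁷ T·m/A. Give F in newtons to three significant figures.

F ≈ 9.71×10⁻⁶ N

On-axis B of dipole 1: B = (μ₀/4π)·2m₁/r³. Force on dipole 2: F = m₂·dB/dr.
dB/dr = −(μ₀/4π)·6m₁/r⁴, so |F| = (μ₀/4π)·6m₁m₂/r⁴.
F = 6(10⁻⁷)(0.858)(2.46)/(0.601)⁴ = 9.707×10⁻⁶ N.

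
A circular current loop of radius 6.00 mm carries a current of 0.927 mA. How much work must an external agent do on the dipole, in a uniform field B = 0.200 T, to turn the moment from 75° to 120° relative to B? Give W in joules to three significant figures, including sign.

W ≈ 1.59×10⁻⁸ J

Magnetic moment m = IA = Iπa² = (9.27×10⁻⁴)·π·(0.00600)² = 1.048×10⁻⁷ A·m².
W_ext = ΔU = −mB cosθ₂ + mB cosθ₁ = mB(cosθ₁ − cosθ₂).
W = (1.048×10⁻⁷)(0.200)·(cos75° − cos120°) = (2.096×10⁻⁸)·(+0.7588) = 1.590×10⁻⁸ J.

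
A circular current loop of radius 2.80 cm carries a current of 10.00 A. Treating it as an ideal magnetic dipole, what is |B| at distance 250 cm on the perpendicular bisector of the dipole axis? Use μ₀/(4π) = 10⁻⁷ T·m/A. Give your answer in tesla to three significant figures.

Magnetic moment m = IA = Iπa² = (10.0)·π·(0.0280)² = 0.02463 A·m².
In the equatorial plane B = (μ₀/4π)·m/r³ (half the axial value).
B = (10⁻⁷)·(0.02463) / (2.50)³ = 1.576×10⁻¹⁰ T.

B ≈ 1.58×10⁻¹⁰ T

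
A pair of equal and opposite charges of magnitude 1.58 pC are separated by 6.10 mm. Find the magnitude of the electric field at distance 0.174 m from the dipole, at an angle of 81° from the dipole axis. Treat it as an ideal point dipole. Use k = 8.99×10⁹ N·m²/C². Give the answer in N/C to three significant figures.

E ≈ 0.0170 N/C

Dipole moment p = qd = (1.58×10⁻¹² C)(0.00610 m) = 9.638×10⁻¹⁵ C·m.
At angle θ the dipole field magnitude is E = (kp/r³)·√(1 + 3cos²θ).
kp/r³ = (8.99×10⁹)(9.638×10⁻¹⁵) / (0.174)³ = 0.01645 N/C.
√(1 + 3cos²81°) = √(1 + 3·0.0245) = √1.0734 ≈ 1.0361.
E ≈ 0.01645 × 1.036 = 0.01704 N/C.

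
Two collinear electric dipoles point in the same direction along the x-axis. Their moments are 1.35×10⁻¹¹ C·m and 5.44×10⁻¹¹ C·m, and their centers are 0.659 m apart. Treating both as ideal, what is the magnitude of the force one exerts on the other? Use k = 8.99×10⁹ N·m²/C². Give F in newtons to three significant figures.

On-axis field of dipole 1 at distance r: E = 2kp₁/r³. Force on dipole 2 is F = p₂·dE/dr (gradient along axis).
dE/dr = −6kp₁/r⁴, so |F| = 6kp₁p₂/r⁴ (attractive for aligned moments).
F = 6(8.99×10⁹)(1.35×10⁻¹¹)(5.44×10⁻¹¹)/(0.659)⁴ = 2.100×10⁻¹⁰ N.

F ≈ 2.10×10⁻¹⁰ N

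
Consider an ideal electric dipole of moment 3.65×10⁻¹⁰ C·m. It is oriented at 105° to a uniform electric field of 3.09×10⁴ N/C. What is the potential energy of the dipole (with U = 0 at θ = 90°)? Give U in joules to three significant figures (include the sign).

U ≈ 2.92×10⁻⁶ J

U = −p·E = −pE cosθ.
U = −(3.65×10⁻¹⁰)(3.09×10⁴)·cos105° = 2.919×10⁻⁶ J.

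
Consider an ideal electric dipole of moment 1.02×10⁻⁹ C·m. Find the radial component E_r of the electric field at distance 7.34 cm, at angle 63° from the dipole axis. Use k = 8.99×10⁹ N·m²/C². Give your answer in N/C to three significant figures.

E_r ≈ 2.11×10⁴ N/C

For a dipole, E_r = (2kp cosθ)/r³.
kp/r³ = (8.99×10⁹)(1.02×10⁻⁹)/(0.0734)³ = 2.319×10⁴ N/C.
E_r = 2·2.319×10⁴·cos63° = 2.105×10⁴ N/C.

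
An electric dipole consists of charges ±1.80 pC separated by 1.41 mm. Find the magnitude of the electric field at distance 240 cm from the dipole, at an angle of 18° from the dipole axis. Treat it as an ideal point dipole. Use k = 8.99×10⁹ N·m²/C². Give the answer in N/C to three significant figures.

Dipole moment p = qd = (1.80×10⁻¹² C)(0.00141 m) = 2.538×10⁻¹⁵ C·m.
At angle θ the dipole field magnitude is E = (kp/r³)·√(1 + 3cos²θ).
kp/r³ = (8.99×10⁹)(2.538×10⁻¹⁵) / (2.40)³ = 1.651×10⁻⁶ N/C.
√(1 + 3cos²18°) = √(1 + 3·0.9045) = √3.7135 ≈ 1.9271.
E ≈ 1.651×10⁻⁶ × 1.927 = 3.181×10⁻⁶ N/C.

E ≈ 3.18×10⁻⁶ N/C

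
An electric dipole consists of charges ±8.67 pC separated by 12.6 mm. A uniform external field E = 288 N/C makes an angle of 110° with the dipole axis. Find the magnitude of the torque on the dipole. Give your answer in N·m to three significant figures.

Dipole moment p = qd = (8.67×10⁻¹² C)(0.0126 m) = 1.092×10⁻¹³ C·m.
Torque on an electric dipole: τ = pE sinθ.
τ = (1.092×10⁻¹³)(288)·sin110° = 2.955×10⁻¹¹ N·m.

τ ≈ 2.96×10⁻¹¹ N·m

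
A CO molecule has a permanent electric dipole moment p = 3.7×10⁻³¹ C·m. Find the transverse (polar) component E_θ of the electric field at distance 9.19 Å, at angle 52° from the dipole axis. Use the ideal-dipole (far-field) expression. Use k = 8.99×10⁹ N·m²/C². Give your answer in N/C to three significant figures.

E_θ ≈ 3.38×10⁶ N/C

For a dipole, E_θ = (kp sinθ)/r³.
kp/r³ = (8.99×10⁹)(3.70×10⁻³¹)/(9.19×10⁻¹⁰)³ = 4.286×10⁶ N/C.
E_θ = 4.286×10⁶·sin52° = 3.377×10⁶ N/C.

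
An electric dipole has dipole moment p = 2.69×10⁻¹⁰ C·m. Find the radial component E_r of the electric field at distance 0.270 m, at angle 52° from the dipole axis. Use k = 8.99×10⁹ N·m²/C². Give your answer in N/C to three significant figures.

For a dipole, E_r = (2kp cosθ)/r³.
kp/r³ = (8.99×10⁹)(2.69×10⁻¹⁰)/(0.270)³ = 122.9 N/C.
E_r = 2·122.9·cos52° = 151.3 N/C.

E_r ≈ 151 N/C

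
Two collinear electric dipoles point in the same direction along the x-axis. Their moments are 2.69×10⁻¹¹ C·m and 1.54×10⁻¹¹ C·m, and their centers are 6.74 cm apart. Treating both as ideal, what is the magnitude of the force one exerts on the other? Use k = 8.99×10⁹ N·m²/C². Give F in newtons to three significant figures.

On-axis field of dipole 1 at distance r: E = 2kp₁/r³. Force on dipole 2 is F = p₂·dE/dr (gradient along axis).
dE/dr = −6kp₁/r⁴, so |F| = 6kp₁p₂/r⁴ (attractive for aligned moments).
F = 6(8.99×10⁹)(2.69×10⁻¹¹)(1.54×10⁻¹¹)/(0.0674)⁴ = 1.083×10⁻⁶ N.

F ≈ 1.08×10⁻⁶ N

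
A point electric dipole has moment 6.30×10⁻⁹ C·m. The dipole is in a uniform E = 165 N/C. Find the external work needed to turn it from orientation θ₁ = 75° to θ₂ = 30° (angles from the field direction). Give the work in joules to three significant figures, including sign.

W ≈ -6.31×10⁻⁷ J

W_ext = ΔU = U(θ₂) − U(θ₁) = −pE cosθ₂ − (−pE cosθ₁) = pE(cosθ₁ − cosθ₂).
W = (6.30×10⁻⁹)(165)·(cos75° − cos30°) = (1.040×10⁻⁶)·(-0.6072) = -6.312×10⁻⁷ J.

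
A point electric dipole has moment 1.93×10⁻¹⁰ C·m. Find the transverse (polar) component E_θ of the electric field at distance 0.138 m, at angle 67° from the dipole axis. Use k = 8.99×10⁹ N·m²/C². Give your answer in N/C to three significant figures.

For a dipole, E_θ = (kp sinθ)/r³.
kp/r³ = (8.99×10⁹)(1.93×10⁻¹⁰)/(0.138)³ = 660.2 N/C.
E_θ = 660.2·sin67° = 607.7 N/C.

E_θ ≈ 608 N/C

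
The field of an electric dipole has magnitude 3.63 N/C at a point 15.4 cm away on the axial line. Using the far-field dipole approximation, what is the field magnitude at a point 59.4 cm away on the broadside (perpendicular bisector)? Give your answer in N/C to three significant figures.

E ≈ 0.0316 N/C

Dipole fields scale as 1/r³ in the far field.
The axial field is twice the equatorial field at the same r, so the geometry factor is 1/2.
E₂ = E₁ · (1/2) · (r₁/r₂)³ = 3.63 · 0.5 · (15.4/59.4)³.
(r₁/r₂)³ = (0.2593)³ = 0.01743.
E₂ ≈ 0.03163 N/C.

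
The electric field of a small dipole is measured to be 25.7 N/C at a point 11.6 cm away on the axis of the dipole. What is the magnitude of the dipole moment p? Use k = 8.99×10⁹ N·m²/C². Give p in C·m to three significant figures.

On axis E = 2kp/r³, so p = Er³/(2k).
p = (25.7)·(0.116)³ / (2·8.99×10⁹) = 2.231×10⁻¹² C·m.

p ≈ 2.23×10⁻¹² C·m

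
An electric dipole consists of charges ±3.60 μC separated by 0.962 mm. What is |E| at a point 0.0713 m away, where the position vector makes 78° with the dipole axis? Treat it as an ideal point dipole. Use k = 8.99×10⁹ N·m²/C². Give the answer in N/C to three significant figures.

Dipole moment p = qd = (3.60×10⁻⁶ C)(9.62×10⁻⁴ m) = 3.463×10⁻⁹ C·m.
At angle θ the dipole field magnitude is E = (kp/r³)·√(1 + 3cos²θ).
kp/r³ = (8.99×10⁹)(3.463×10⁻⁹) / (0.0713)³ = 8.589×10⁴ N/C.
√(1 + 3cos²78°) = √(1 + 3·0.0432) = √1.1297 ≈ 1.0629.
E ≈ 8.589×10⁴ × 1.063 = 9.129×10⁴ N/C.

E ≈ 9.13×10⁴ N/C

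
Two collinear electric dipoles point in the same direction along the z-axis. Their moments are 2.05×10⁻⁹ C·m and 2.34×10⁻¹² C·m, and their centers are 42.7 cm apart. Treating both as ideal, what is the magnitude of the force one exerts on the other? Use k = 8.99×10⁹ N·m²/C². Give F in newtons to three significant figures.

On-axis field of dipole 1 at distance r: E = 2kp₁/r³. Force on dipole 2 is F = p₂·dE/dr (gradient along axis).
dE/dr = −6kp₁/r⁴, so |F| = 6kp₁p₂/r⁴ (attractive for aligned moments).
F = 6(8.99×10⁹)(2.05×10⁻⁹)(2.34×10⁻¹²)/(0.427)⁴ = 7.783×10⁻⁹ N.

F ≈ 7.78×10⁻⁹ N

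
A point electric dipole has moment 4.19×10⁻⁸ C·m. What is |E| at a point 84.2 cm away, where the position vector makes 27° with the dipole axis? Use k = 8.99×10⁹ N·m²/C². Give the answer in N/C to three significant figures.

At angle θ the dipole field magnitude is E = (kp/r³)·√(1 + 3cos²θ).
kp/r³ = (8.99×10⁹)(4.19×10⁻⁸) / (0.842)³ = 631.0 N/C.
√(1 + 3cos²27°) = √(1 + 3·0.7939) = √3.3817 ≈ 1.8389.
E ≈ 631.0 × 1.839 = 1160 N/C.

E ≈ 1160 N/C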